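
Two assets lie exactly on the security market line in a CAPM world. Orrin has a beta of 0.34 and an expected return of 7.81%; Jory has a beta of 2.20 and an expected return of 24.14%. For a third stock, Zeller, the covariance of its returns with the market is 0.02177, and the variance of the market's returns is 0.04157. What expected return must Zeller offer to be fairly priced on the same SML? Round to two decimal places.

MRP = (24.14% − 7.81%) / (2.20 − 0.34) = 8.7796%
R_f = 7.81% − 0.34 × 8.7796% = 4.8249%
β_Zeller = Cov / Var(R_m) = 0.02177 / 0.04157 = 0.5237
E(R_Zeller) = R_f + β × MRP = 4.8249% + 0.5237 × 8.7796% = 9.42%

9.42%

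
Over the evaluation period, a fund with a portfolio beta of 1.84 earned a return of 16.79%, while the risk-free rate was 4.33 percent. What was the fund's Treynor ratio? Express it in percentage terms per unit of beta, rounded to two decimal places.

6.77%

Treynor = (R_P − R_f) / β_P = (16.79% − 4.33%) / 1.8400 = 12.46% / 1.8400 = 6.77%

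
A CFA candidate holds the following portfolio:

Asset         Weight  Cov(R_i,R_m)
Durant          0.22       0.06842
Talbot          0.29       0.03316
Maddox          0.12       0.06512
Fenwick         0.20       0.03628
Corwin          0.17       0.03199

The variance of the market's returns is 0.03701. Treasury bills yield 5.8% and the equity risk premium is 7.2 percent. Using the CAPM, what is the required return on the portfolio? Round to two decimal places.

β_Durant = 0.06842 / 0.03701 = 1.8487
β_Talbot = 0.03316 / 0.03701 = 0.8960
β_Maddox = 0.06512 / 0.03701 = 1.7595
β_Fenwick = 0.03628 / 0.03701 = 0.9803
β_Corwin = 0.03199 / 0.03701 = 0.8644
β_P = Σ w_i β_i = 0.22×1.8487 + 0.29×0.8960 + 0.12×1.7595 + 0.20×0.9803 + 0.17×0.8644 = 1.2207
E(R_P) = R_f + β_P × MRP = 5.8% + 1.2207 × 7.2% = 14.59%

14.59%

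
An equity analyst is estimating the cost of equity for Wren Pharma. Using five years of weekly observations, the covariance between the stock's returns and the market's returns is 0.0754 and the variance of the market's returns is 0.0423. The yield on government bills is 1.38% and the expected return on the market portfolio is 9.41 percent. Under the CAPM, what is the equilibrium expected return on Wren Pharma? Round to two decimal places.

β = Cov(R_i, R_m) / Var(R_m) = 0.0754 / 0.0423 = 1.7825
MRP = 9.41% − 1.38% = 8.03%
E(R) = R_f + β × MRP = 1.38% + 1.7825 × 8.03% = 15.69%

15.69%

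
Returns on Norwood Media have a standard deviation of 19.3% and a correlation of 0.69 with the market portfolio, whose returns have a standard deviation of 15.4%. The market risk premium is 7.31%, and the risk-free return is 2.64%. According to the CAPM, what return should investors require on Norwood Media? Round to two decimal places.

β = ρ × σ_i / σ_m = 0.69 × 19.3% / 15.4% = 0.8647
E(R) = 2.64% + 0.8647 × 7.31% = 8.96%

8.96%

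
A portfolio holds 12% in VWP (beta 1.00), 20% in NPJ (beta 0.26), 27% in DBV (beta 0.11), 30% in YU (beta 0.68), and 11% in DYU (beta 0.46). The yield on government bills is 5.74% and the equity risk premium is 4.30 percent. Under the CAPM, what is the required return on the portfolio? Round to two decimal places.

β_P = Σ w_i β_i = 0.12×1.00 + 0.20×0.26 + 0.27×0.11 + 0.30×0.68 + 0.11×0.46 = 0.4563
E(R_P) = R_f + β_P × MRP = 5.74% + 0.4563 × 4.30% = 7.70%

7.70%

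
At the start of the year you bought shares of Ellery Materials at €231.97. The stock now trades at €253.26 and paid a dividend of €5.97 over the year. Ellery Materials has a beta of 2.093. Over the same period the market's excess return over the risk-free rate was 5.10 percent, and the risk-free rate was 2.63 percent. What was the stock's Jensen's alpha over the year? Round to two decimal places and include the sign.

-1.55%

Realised HPR = (P1 + D1 − P0) / P0 = (253.26 + 5.97 − 231.97) / 231.97 = 27.26 / 231.97 = 11.7515%
CAPM required = R_f + β·MRP = 2.63% + 2.093 × 5.10% = 13.30430%
α = realised − required = 11.7515% − 13.30430% = -1.55%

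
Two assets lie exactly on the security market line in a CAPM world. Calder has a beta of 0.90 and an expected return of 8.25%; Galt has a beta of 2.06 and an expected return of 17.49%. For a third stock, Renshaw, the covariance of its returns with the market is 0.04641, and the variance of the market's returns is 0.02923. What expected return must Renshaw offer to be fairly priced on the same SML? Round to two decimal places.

13.73%

MRP = (17.49% − 8.25%) / (2.06 − 0.90) = 7.9655%
R_f = 8.25% − 0.90 × 7.9655% = 1.0811%
β_Renshaw = Cov / Var(R_m) = 0.04641 / 0.02923 = 1.5878
E(R_Renshaw) = R_f + β × MRP = 1.0811% + 1.5878 × 7.9655% = 13.73%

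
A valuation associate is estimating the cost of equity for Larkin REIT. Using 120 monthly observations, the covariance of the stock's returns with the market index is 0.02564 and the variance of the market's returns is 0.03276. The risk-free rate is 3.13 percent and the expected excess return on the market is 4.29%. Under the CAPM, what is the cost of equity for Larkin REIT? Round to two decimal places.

β = Cov(R_i, R_m) / Var(R_m) = 0.02564 / 0.03276 = 0.7827
E(R) = R_f + β × MRP = 3.13% + 0.7827 × 4.29% = 6.49%

6.49%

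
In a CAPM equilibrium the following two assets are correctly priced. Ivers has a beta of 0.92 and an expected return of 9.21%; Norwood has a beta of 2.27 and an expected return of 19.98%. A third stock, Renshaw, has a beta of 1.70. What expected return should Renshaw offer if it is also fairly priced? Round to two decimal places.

15.43%

MRP (SML slope) = (19.98% − 9.21%) / (2.27 − 0.92) = 10.77% / 1.35 = 7.9778%
R_f (intercept) = 9.21% − 0.92 × 7.9778% = 1.8704%
E(R_Renshaw) = R_f + β × MRP = 1.8704% + 1.70 × 7.9778% = 15.43%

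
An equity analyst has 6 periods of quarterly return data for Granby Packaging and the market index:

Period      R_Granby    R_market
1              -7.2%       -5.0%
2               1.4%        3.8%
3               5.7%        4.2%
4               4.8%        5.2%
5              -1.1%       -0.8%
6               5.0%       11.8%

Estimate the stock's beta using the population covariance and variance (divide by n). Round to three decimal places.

0.754

Mean R_i = (-7.2 + 1.4 + 5.7 + 4.8 − 1.1 + 5.0) / 6 = 1.4333%
Mean R_m = (-5.0 + 3.8 + 4.2 + 5.2 − 0.8 + 11.8) / 6 = 3.2000%
Σ(R_i − R̄_i)(R_m − R̄_m) = 122.5800  ⇒  Cov = 122.5800 / 6 = 20.4300
Σ(R_m − R̄_m)² = 162.5600  ⇒  Var(R_m) = 162.5600 / 6 = 27.0933
β = Cov / Var(R_m) = 20.4300 / 27.0933 = 0.7541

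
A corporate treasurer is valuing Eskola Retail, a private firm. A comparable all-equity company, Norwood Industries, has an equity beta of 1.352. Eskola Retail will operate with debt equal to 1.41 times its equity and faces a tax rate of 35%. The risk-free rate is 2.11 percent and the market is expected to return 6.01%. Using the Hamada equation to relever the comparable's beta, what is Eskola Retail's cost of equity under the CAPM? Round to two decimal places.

β_L = β_U × [1 + (1 − t)(D/E)] = 1.352 × [1 + (1 − 0.35) × 1.41]
    = 1.352 × [1 + 0.65 × 1.41] = 1.352 × 1.9165 = 2.5911
MRP = 6.01% − 2.11% = 3.90%
E(R) = R_f + β_L × MRP = 2.11% + 2.5911 × 3.90% = 12.22%

12.22%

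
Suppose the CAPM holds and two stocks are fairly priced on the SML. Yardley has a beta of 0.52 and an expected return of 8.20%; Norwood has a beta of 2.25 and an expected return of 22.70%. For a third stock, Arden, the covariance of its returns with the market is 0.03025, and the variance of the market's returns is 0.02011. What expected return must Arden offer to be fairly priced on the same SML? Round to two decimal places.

MRP = (22.70% − 8.20%) / (2.25 − 0.52) = 8.3815%
R_f = 8.20% − 0.52 × 8.3815% = 3.8416%
β_Arden = Cov / Var(R_m) = 0.03025 / 0.02011 = 1.5042
E(R_Arden) = R_f + β × MRP = 3.8416% + 1.5042 × 8.3815% = 16.45%

16.45%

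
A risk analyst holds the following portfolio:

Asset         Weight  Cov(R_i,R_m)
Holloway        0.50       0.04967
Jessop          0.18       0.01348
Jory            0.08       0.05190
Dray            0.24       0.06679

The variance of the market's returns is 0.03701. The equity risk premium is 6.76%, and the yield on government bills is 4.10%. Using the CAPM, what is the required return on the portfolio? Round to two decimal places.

β_Holloway = 0.04967 / 0.03701 = 1.3421
β_Jessop = 0.01348 / 0.03701 = 0.3642
β_Jory = 0.05190 / 0.03701 = 1.4023
β_Dray = 0.06679 / 0.03701 = 1.8046
β_P = Σ w_i β_i = 0.50×1.3421 + 0.18×0.3642 + 0.08×1.4023 + 0.24×1.8046 = 1.2819
E(R_P) = R_f + β_P × MRP = 4.10% + 1.2819 × 6.76% = 12.77%

12.77%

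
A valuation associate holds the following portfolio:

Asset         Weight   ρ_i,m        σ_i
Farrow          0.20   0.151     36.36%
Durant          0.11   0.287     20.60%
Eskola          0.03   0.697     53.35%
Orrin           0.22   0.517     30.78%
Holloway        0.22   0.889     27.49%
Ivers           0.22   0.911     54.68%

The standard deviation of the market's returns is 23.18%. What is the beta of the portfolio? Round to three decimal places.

β_Farrow = 0.151 × 36.36% / 23.18% = 0.2369
β_Durant = 0.287 × 20.60% / 23.18% = 0.2551
β_Eskola = 0.697 × 53.35% / 23.18% = 1.6042
β_Orrin = 0.517 × 30.78% / 23.18% = 0.6865
β_Holloway = 0.889 × 27.49% / 23.18% = 1.0543
β_Ivers = 0.911 × 54.68% / 23.18% = 2.1490
β_P = Σ w_i β_i = 0.20×0.2369 + 0.11×0.2551 + 0.03×1.6042 + 0.22×0.6865 + 0.22×1.0543 + 0.22×2.1490 = 0.9793

0.979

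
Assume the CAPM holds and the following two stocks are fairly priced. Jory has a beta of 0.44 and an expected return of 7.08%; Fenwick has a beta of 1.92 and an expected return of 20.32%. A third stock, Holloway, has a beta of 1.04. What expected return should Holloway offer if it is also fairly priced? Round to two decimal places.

12.45%

MRP (SML slope) = (20.32% − 7.08%) / (1.92 − 0.44) = 13.24% / 1.48 = 8.9459%
R_f (intercept) = 7.08% − 0.44 × 8.9459% = 3.1438%
E(R_Holloway) = R_f + β × MRP = 3.1438% + 1.04 × 8.9459% = 12.45%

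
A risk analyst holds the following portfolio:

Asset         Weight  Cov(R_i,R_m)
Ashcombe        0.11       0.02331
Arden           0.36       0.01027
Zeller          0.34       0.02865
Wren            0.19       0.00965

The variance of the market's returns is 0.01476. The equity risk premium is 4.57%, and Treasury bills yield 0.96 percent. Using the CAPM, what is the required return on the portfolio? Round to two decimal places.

β_Ashcombe = 0.02331 / 0.01476 = 1.5793
β_Arden = 0.01027 / 0.01476 = 0.6958
β_Zeller = 0.02865 / 0.01476 = 1.9411
β_Wren = 0.00965 / 0.01476 = 0.6538
β_P = Σ w_i β_i = 0.11×1.5793 + 0.36×0.6958 + 0.34×1.9411 + 0.19×0.6538 = 1.2084
E(R_P) = R_f + β_P × MRP = 0.96% + 1.2084 × 4.57% = 6.48%

6.48%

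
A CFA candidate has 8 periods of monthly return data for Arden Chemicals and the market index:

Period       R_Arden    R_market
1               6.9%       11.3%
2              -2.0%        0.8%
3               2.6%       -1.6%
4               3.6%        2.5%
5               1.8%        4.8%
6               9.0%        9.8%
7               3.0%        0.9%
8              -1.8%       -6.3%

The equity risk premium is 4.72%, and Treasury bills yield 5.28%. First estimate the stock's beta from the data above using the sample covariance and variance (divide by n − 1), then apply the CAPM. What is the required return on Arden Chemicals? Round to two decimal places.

Mean R_i = (6.9 − 2.0 + 2.6 + 3.6 + 1.8 + 9.0 + 3.0 − 1.8) / 8 = 2.8875%
Mean R_m = (11.3 + 0.8 − 1.6 + 2.5 + 4.8 + 9.8 + 0.9 − 6.3) / 8 = 2.7750%
Σ(R_i − R̄_i)(R_m − R̄_m) = 127.9875  ⇒  Cov = 127.9875 / 7 = 18.2839
Σ(R_m − R̄_m)² = 235.1150  ⇒  Var(R_m) = 235.1150 / 7 = 33.5879
β = Cov / Var(R_m) = 18.2839 / 33.5879 = 0.5444
E(R) = R_f + β × MRP = 5.28% + 0.5444 × 4.72% = 7.85%

7.85%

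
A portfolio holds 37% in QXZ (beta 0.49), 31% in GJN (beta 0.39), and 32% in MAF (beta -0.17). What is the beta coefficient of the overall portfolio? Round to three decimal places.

0.248

β_P = Σ w_i β_i = 0.37×0.49 + 0.31×0.39 + 0.32×-0.17 = 0.2478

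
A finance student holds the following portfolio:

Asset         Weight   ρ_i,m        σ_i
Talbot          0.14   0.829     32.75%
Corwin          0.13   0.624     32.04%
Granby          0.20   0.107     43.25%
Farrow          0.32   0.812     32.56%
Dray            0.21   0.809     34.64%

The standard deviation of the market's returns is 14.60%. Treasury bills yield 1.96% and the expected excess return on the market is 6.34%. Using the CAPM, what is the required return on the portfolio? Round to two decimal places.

11.37%

β_Talbot = 0.829 × 32.75% / 14.60% = 1.8596
β_Corwin = 0.624 × 32.04% / 14.60% = 1.3694
β_Granby = 0.107 × 43.25% / 14.60% = 0.3170
β_Farrow = 0.812 × 32.56% / 14.60% = 1.8109
β_Dray = 0.809 × 34.64% / 14.60% = 1.9194
β_P = Σ w_i β_i = 0.14×1.8596 + 0.13×1.3694 + 0.20×0.3170 + 0.32×1.8109 + 0.21×1.9194 = 1.4843
E(R_P) = R_f + β_P × MRP = 1.96% + 1.4843 × 6.34% = 11.37%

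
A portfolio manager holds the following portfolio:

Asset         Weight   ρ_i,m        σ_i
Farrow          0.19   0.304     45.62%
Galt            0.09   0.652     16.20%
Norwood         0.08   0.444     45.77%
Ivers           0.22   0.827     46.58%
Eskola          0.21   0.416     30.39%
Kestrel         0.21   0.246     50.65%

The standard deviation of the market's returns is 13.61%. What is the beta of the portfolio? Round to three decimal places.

β_Farrow = 0.304 × 45.62% / 13.61% = 1.0190
β_Galt = 0.652 × 16.20% / 13.61% = 0.7761
β_Norwood = 0.444 × 45.77% / 13.61% = 1.4932
β_Ivers = 0.827 × 46.58% / 13.61% = 2.8304
β_Eskola = 0.416 × 30.39% / 13.61% = 0.9289
β_Kestrel = 0.246 × 50.65% / 13.61% = 0.9155
β_P = Σ w_i β_i = 0.19×1.0190 + 0.09×0.7761 + 0.08×1.4932 + 0.22×2.8304 + 0.21×0.9289 + 0.21×0.9155 = 1.3929

1.393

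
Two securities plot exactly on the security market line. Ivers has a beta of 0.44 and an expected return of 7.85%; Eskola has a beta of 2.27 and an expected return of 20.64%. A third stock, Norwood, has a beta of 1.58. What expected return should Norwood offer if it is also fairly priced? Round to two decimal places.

MRP (SML slope) = (20.64% − 7.85%) / (2.27 − 0.44) = 12.79% / 1.83 = 6.9891%
R_f (intercept) = 7.85% − 0.44 × 6.9891% = 4.7748%
E(R_Norwood) = R_f + β × MRP = 4.7748% + 1.58 × 6.9891% = 15.82%

15.82%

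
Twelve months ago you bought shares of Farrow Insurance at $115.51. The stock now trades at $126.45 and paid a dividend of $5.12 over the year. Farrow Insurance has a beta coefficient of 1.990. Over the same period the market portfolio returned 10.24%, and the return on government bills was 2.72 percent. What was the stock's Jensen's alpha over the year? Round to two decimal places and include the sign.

Realised HPR = (P1 + D1 − P0) / P0 = (126.45 + 5.12 − 115.51) / 115.51 = 16.06 / 115.51 = 13.9036%
MRP = 10.24% − 2.72% = 7.52%
CAPM required = R_f + β·MRP = 2.72% + 1.990 × 7.52% = 17.68480%
α = realised − required = 13.9036% − 17.68480% = -3.78%

-3.78%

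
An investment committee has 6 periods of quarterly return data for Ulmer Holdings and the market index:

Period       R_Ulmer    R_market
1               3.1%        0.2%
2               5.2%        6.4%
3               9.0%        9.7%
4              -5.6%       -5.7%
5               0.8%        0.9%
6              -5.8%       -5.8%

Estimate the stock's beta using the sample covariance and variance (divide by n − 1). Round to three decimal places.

Mean R_i = (3.1 + 5.2 + 9.0 − 5.6 + 0.8 − 5.8) / 6 = 1.1167%
Mean R_m = (0.2 + 6.4 + 9.7 − 5.7 + 0.9 − 5.8) / 6 = 0.9500%
Σ(R_i − R̄_i)(R_m − R̄_m) = 181.1150  ⇒  Cov = 181.1150 / 5 = 36.2230
Σ(R_m − R̄_m)² = 196.6150  ⇒  Var(R_m) = 196.6150 / 5 = 39.3230
β = Cov / Var(R_m) = 36.2230 / 39.3230 = 0.9212

0.921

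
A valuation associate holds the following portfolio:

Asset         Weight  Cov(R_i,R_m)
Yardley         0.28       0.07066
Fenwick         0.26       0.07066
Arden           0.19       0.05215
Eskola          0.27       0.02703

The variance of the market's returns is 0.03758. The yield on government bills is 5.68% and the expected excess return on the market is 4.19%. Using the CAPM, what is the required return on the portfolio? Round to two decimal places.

11.85%

β_Yardley = 0.07066 / 0.03758 = 1.8803
β_Fenwick = 0.07066 / 0.03758 = 1.8803
β_Arden = 0.05215 / 0.03758 = 1.3877
β_Eskola = 0.02703 / 0.03758 = 0.7193
β_P = Σ w_i β_i = 0.28×1.8803 + 0.26×1.8803 + 0.19×1.3877 + 0.27×0.7193 = 1.4732
E(R_P) = R_f + β_P × MRP = 5.68% + 1.4732 × 4.19% = 11.85%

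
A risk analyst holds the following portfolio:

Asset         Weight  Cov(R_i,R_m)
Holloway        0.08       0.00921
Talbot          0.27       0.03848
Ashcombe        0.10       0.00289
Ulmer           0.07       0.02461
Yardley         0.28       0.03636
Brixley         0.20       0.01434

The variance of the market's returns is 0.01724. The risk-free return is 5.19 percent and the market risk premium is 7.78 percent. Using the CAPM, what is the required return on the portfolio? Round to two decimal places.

17.01%

β_Holloway = 0.00921 / 0.01724 = 0.5342
β_Talbot = 0.03848 / 0.01724 = 2.2320
β_Ashcombe = 0.00289 / 0.01724 = 0.1676
β_Ulmer = 0.02461 / 0.01724 = 1.4275
β_Yardley = 0.03636 / 0.01724 = 2.1090
β_Brixley = 0.01434 / 0.01724 = 0.8318
β_P = Σ w_i β_i = 0.08×0.5342 + 0.27×2.2320 + 0.10×0.1676 + 0.07×1.4275 + 0.28×2.1090 + 0.20×0.8318 = 1.5189
E(R_P) = R_f + β_P × MRP = 5.19% + 1.5189 × 7.78% = 17.01%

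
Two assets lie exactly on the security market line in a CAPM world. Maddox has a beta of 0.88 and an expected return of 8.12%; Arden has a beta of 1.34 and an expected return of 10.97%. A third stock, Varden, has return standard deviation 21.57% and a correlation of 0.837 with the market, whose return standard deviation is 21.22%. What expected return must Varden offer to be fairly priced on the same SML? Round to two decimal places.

MRP = (10.97% − 8.12%) / (1.34 − 0.88) = 6.1957%
R_f = 8.12% − 0.88 × 6.1957% = 2.6678%
β_Varden = ρ·σ_i/σ_m = 0.837 × 21.57 / 21.22 = 0.8508
E(R_Varden) = R_f + β × MRP = 2.6678% + 0.8508 × 6.1957% = 7.94%

7.94%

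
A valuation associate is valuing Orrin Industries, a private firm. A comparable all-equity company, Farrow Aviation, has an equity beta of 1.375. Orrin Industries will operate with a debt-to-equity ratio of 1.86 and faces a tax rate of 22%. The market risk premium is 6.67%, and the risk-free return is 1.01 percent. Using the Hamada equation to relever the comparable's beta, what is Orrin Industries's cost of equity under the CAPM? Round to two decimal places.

23.49%

β_L = β_U × [1 + (1 − t)(D/E)] = 1.375 × [1 + (1 − 0.22) × 1.86]
    = 1.375 × [1 + 0.78 × 1.86] = 1.375 × 2.4508 = 3.3699
E(R) = R_f + β_L × MRP = 1.01% + 3.3699 × 6.67% = 23.49%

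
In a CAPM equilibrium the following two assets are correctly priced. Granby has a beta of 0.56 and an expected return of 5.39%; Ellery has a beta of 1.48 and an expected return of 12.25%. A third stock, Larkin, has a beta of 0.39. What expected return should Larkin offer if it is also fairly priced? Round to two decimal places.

MRP (SML slope) = (12.25% − 5.39%) / (1.48 − 0.56) = 6.86% / 0.92 = 7.4565%
R_f (intercept) = 5.39% − 0.56 × 7.4565% = 1.2144%
E(R_Larkin) = R_f + β × MRP = 1.2144% + 0.39 × 7.4565% = 4.12%

4.12%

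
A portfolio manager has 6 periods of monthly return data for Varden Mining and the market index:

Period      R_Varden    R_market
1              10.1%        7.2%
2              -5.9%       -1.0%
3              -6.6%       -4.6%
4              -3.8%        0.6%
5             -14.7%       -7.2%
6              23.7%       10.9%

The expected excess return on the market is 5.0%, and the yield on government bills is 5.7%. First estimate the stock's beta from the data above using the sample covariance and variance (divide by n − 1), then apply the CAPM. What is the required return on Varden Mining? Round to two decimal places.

Mean R_i = (10.1 − 5.9 − 6.6 − 3.8 − 14.7 + 23.7) / 6 = 0.4667%
Mean R_m = (7.2 − 1.0 − 4.6 + 0.6 − 7.2 + 10.9) / 6 = 0.9833%
Σ(R_i − R̄_i)(R_m − R̄_m) = 468.1167  ⇒  Cov = 468.1167 / 5 = 93.6233
Σ(R_m − R̄_m)² = 239.2083  ⇒  Var(R_m) = 239.2083 / 5 = 47.8417
β = Cov / Var(R_m) = 93.6233 / 47.8417 = 1.9569
E(R) = R_f + β × MRP = 5.7% + 1.9569 × 5.0% = 15.48%

15.48%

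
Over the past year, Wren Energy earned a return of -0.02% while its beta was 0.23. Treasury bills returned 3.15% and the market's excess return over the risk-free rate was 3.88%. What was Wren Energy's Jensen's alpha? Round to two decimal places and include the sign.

CAPM benchmark = R_f + β(R_m − R_f) = 3.15% + 0.23 × 3.88% = 4.0424%
α = actual − benchmark = -0.02% − 4.0424% = -4.06%

-4.06%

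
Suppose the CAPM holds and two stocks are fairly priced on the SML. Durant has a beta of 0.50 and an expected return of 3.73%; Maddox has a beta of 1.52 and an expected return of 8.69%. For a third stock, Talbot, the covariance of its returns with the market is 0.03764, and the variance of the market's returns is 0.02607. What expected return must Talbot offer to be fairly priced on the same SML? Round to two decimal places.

MRP = (8.69% − 3.73%) / (1.52 − 0.50) = 4.8627%
R_f = 3.73% − 0.50 × 4.8627% = 1.2987%
β_Talbot = Cov / Var(R_m) = 0.03764 / 0.02607 = 1.4438
E(R_Talbot) = R_f + β × MRP = 1.2987% + 1.4438 × 4.8627% = 8.32%

8.32%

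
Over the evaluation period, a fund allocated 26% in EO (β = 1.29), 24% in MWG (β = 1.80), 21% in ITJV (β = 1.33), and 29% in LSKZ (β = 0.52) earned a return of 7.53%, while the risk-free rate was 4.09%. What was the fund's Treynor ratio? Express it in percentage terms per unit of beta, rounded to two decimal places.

2.87%

β_P = 0.26×1.29 + 0.24×1.80 + 0.21×1.33 + 0.29×0.52 = 1.1975
Treynor = (R_P − R_f) / β_P = (7.53% − 4.09%) / 1.1975 = 3.44% / 1.1975 = 2.87%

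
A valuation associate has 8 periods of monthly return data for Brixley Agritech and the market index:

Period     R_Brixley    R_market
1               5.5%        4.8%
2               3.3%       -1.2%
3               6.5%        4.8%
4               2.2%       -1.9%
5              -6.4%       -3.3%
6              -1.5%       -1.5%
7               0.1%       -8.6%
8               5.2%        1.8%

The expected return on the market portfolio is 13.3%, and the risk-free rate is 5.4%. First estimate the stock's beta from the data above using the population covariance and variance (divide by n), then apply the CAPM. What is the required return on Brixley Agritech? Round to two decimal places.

10.59%

Mean R_i = (5.5 + 3.3 + 6.5 + 2.2 − 6.4 − 1.5 + 0.1 + 5.2) / 8 = 1.8625%
Mean R_m = (4.8 − 1.2 + 4.8 − 1.9 − 3.3 − 1.5 − 8.6 + 1.8) / 8 = -0.6375%
Σ(R_i − R̄_i)(R_m − R̄_m) = 90.8288  ⇒  Cov = 90.8288 / 8 = 11.3536
Σ(R_m − R̄_m)² = 138.2188  ⇒  Var(R_m) = 138.2188 / 8 = 17.2774
β = Cov / Var(R_m) = 11.3536 / 17.2774 = 0.6571
MRP = 13.3% − 5.4% = 7.90%
E(R) = R_f + β × MRP = 5.4% + 0.6571 × 7.9% = 10.59%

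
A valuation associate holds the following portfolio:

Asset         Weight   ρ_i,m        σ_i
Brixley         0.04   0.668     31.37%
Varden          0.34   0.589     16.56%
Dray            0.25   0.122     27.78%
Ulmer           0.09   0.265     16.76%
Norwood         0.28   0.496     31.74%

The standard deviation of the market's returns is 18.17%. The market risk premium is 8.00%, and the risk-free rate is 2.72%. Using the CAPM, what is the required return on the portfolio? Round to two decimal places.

β_Brixley = 0.668 × 31.37% / 18.17% = 1.1533
β_Varden = 0.589 × 16.56% / 18.17% = 0.5368
β_Dray = 0.122 × 27.78% / 18.17% = 0.1865
β_Ulmer = 0.265 × 16.76% / 18.17% = 0.2444
β_Norwood = 0.496 × 31.74% / 18.17% = 0.8664
β_P = Σ w_i β_i = 0.04×1.1533 + 0.34×0.5368 + 0.25×0.1865 + 0.09×0.2444 + 0.28×0.8664 = 0.5399
E(R_P) = R_f + β_P × MRP = 2.72% + 0.5399 × 8.00% = 7.04%

7.04%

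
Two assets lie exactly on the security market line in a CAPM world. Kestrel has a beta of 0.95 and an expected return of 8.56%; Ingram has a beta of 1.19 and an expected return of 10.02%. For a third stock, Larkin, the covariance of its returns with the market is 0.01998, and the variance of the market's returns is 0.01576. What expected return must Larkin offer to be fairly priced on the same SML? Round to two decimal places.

MRP = (10.02% − 8.56%) / (1.19 − 0.95) = 6.0833%
R_f = 8.56% − 0.95 × 6.0833% = 2.7809%
β_Larkin = Cov / Var(R_m) = 0.01998 / 0.01576 = 1.2678
E(R_Larkin) = R_f + β × MRP = 2.7809% + 1.2678 × 6.0833% = 10.49%

10.49%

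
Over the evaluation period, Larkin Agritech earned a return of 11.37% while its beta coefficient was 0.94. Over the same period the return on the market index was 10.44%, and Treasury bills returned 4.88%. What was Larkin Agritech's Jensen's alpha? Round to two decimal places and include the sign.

+1.26%

Market excess return = 10.44% − 4.88% = 5.56%
CAPM benchmark = R_f + β(R_m − R_f) = 4.88% + 0.94 × 5.56% = 10.1064%
α = actual − benchmark = 11.37% − 10.1064% = +1.26%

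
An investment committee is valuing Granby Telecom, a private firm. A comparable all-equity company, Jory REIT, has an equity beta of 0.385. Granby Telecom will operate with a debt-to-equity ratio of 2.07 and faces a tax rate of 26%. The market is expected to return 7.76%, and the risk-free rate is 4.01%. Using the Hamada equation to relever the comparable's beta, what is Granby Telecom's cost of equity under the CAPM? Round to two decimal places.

7.67%

β_L = β_U × [1 + (1 − t)(D/E)] = 0.385 × [1 + (1 − 0.26) × 2.07]
    = 0.385 × [1 + 0.74 × 2.07] = 0.385 × 2.5318 = 0.9747
MRP = 7.76% − 4.01% = 3.75%
E(R) = R_f + β_L × MRP = 4.01% + 0.9747 × 3.75% = 7.67%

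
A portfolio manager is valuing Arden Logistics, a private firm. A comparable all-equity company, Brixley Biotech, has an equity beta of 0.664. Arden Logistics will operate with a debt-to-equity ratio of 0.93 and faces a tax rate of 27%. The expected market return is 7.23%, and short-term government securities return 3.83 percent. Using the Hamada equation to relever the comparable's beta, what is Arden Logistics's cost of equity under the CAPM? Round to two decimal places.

7.62%

β_L = β_U × [1 + (1 − t)(D/E)] = 0.664 × [1 + (1 − 0.27) × 0.93]
    = 0.664 × [1 + 0.73 × 0.93] = 0.664 × 1.6789 = 1.1148
MRP = 7.23% − 3.83% = 3.40%
E(R) = R_f + β_L × MRP = 3.83% + 1.1148 × 3.40% = 7.62%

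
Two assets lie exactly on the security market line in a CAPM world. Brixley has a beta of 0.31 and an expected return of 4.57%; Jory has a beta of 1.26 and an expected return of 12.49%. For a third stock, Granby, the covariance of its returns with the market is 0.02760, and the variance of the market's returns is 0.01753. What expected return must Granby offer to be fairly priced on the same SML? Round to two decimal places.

15.11%

MRP = (12.49% − 4.57%) / (1.26 − 0.31) = 8.3368%
R_f = 4.57% − 0.31 × 8.3368% = 1.9856%
β_Granby = Cov / Var(R_m) = 0.02760 / 0.01753 = 1.5744
E(R_Granby) = R_f + β × MRP = 1.9856% + 1.5744 × 8.3368% = 15.11%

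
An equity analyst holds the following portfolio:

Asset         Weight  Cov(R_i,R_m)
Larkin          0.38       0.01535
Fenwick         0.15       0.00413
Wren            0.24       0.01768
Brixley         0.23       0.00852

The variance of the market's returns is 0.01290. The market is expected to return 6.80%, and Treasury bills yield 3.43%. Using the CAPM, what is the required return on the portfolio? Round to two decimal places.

6.74%

β_Larkin = 0.01535 / 0.01290 = 1.1899
β_Fenwick = 0.00413 / 0.01290 = 0.3202
β_Wren = 0.01768 / 0.01290 = 1.3705
β_Brixley = 0.00852 / 0.01290 = 0.6605
β_P = Σ w_i β_i = 0.38×1.1899 + 0.15×0.3202 + 0.24×1.3705 + 0.23×0.6605 = 0.9810
MRP = 6.80% − 3.43% = 3.37%
E(R_P) = R_f + β_P × MRP = 3.43% + 0.9810 × 3.37% = 6.74%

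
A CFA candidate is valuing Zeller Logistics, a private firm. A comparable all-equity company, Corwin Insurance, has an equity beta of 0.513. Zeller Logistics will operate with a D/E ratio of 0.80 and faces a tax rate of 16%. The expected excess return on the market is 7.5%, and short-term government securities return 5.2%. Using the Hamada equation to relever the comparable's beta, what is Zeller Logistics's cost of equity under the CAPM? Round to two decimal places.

β_L = β_U × [1 + (1 − t)(D/E)] = 0.513 × [1 + (1 − 0.16) × 0.80]
    = 0.513 × [1 + 0.84 × 0.80] = 0.513 × 1.6720 = 0.8577
E(R) = R_f + β_L × MRP = 5.2% + 0.8577 × 7.5% = 11.63%

11.63%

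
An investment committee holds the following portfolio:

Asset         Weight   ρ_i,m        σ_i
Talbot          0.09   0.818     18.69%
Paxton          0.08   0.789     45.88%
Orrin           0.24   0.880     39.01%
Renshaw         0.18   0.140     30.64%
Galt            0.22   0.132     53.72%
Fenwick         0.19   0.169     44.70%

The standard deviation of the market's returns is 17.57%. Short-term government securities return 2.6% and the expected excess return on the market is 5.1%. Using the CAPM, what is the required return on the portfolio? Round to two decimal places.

β_Talbot = 0.818 × 18.69% / 17.57% = 0.8701
β_Paxton = 0.789 × 45.88% / 17.57% = 2.0603
β_Orrin = 0.880 × 39.01% / 17.57% = 1.9538
β_Renshaw = 0.140 × 30.64% / 17.57% = 0.2441
β_Galt = 0.132 × 53.72% / 17.57% = 0.4036
β_Fenwick = 0.169 × 44.70% / 17.57% = 0.4300
β_P = Σ w_i β_i = 0.09×0.8701 + 0.08×2.0603 + 0.24×1.9538 + 0.18×0.2441 + 0.22×0.4036 + 0.19×0.4300 = 0.9265
E(R_P) = R_f + β_P × MRP = 2.6% + 0.9265 × 5.1% = 7.33%

7.33%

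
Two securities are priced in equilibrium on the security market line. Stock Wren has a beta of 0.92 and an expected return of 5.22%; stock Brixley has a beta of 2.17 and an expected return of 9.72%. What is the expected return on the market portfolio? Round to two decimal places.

5.51%

Both satisfy E(R) = R_f + β·MRP, so the slope of the SML is
MRP = (9.72% − 5.22%) / (2.17 − 0.92) = 4.50% / 1.25 = 3.6000%
R_f = E(R_Wren) − β_Wren·MRP = 5.22% − 0.92 × 3.6000% = 1.9080%
E(R_m) = R_f + MRP = 1.9080% + 3.6000% = 5.51%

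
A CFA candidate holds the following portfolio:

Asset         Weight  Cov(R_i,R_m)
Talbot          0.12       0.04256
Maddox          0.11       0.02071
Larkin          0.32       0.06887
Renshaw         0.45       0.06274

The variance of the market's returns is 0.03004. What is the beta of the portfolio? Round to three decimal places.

β_Talbot = 0.04256 / 0.03004 = 1.4168
β_Maddox = 0.02071 / 0.03004 = 0.6894
β_Larkin = 0.06887 / 0.03004 = 2.2926
β_Renshaw = 0.06274 / 0.03004 = 2.0885
β_P = Σ w_i β_i = 0.12×1.4168 + 0.11×0.6894 + 0.32×2.2926 + 0.45×2.0885 = 1.9193

1.919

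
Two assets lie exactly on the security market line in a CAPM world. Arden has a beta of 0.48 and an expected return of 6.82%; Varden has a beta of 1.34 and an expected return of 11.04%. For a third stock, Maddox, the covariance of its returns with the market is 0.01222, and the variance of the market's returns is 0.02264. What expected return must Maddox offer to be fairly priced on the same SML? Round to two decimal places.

7.11%

MRP = (11.04% − 6.82%) / (1.34 − 0.48) = 4.9070%
R_f = 6.82% − 0.48 × 4.9070% = 4.4646%
β_Maddox = Cov / Var(R_m) = 0.01222 / 0.02264 = 0.5398
E(R_Maddox) = R_f + β × MRP = 4.4646% + 0.5398 × 4.9070% = 7.11%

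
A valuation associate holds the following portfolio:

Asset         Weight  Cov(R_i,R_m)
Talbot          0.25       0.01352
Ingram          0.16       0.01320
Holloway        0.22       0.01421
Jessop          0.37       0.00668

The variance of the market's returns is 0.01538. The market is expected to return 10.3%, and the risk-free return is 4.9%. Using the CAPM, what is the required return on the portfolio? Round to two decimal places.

8.79%

β_Talbot = 0.01352 / 0.01538 = 0.8791
β_Ingram = 0.01320 / 0.01538 = 0.8583
β_Holloway = 0.01421 / 0.01538 = 0.9239
β_Jessop = 0.00668 / 0.01538 = 0.4343
β_P = Σ w_i β_i = 0.25×0.8791 + 0.16×0.8583 + 0.22×0.9239 + 0.37×0.4343 = 0.7211
MRP = 10.3% − 4.9% = 5.40%
E(R_P) = R_f + β_P × MRP = 4.9% + 0.7211 × 5.4% = 8.79%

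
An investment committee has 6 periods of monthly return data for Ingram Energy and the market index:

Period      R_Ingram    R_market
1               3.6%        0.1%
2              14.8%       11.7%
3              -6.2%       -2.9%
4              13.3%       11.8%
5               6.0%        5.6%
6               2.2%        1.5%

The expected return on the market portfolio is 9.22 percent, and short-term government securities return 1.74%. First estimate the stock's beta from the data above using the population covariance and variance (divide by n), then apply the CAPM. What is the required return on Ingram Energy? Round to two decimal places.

10.79%

Mean R_i = (3.6 + 14.8 − 6.2 + 13.3 + 6.0 + 2.2) / 6 = 5.6167%
Mean R_m = (0.1 + 11.7 − 2.9 + 11.8 + 5.6 + 1.5) / 6 = 4.6333%
Σ(R_i − R̄_i)(R_m − R̄_m) = 229.1967  ⇒  Cov = 229.1967 / 6 = 38.1995
Σ(R_m − R̄_m)² = 189.3533  ⇒  Var(R_m) = 189.3533 / 6 = 31.5589
β = Cov / Var(R_m) = 38.1995 / 31.5589 = 1.2104
MRP = 9.22% − 1.74% = 7.48%
E(R) = R_f + β × MRP = 1.74% + 1.2104 × 7.48% = 10.79%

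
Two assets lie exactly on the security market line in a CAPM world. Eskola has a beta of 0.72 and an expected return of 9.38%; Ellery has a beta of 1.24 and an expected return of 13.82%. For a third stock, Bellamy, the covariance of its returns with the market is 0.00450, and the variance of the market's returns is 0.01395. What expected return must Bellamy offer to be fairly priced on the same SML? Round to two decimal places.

MRP = (13.82% − 9.38%) / (1.24 − 0.72) = 8.5385%
R_f = 9.38% − 0.72 × 8.5385% = 3.2323%
β_Bellamy = Cov / Var(R_m) = 0.00450 / 0.01395 = 0.3226
E(R_Bellamy) = R_f + β × MRP = 3.2323% + 0.3226 × 8.5385% = 5.99%

5.99%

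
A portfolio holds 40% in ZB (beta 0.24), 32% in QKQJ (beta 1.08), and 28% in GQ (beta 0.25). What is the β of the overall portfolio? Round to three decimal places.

β_P = Σ w_i β_i = 0.40×0.24 + 0.32×1.08 + 0.28×0.25 = 0.5116

0.512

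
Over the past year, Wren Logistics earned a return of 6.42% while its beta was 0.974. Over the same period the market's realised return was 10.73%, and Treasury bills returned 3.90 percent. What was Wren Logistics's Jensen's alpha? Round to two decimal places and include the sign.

Market excess return = 10.73% − 3.90% = 6.83%
CAPM benchmark = R_f + β(R_m − R_f) = 3.90% + 0.974 × 6.83% = 10.55242%
α = actual − benchmark = 6.42% − 10.55242% = -4.13%

-4.13%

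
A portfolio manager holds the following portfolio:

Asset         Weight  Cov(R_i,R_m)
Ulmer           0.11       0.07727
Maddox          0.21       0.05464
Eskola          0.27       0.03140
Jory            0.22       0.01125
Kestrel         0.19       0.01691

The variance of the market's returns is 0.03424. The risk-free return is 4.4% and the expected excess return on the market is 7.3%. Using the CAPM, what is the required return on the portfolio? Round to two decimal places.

11.68%

β_Ulmer = 0.07727 / 0.03424 = 2.2567
β_Maddox = 0.05464 / 0.03424 = 1.5958
β_Eskola = 0.03140 / 0.03424 = 0.9171
β_Jory = 0.01125 / 0.03424 = 0.3286
β_Kestrel = 0.01691 / 0.03424 = 0.4939
β_P = Σ w_i β_i = 0.11×2.2567 + 0.21×1.5958 + 0.27×0.9171 + 0.22×0.3286 + 0.19×0.4939 = 0.9971
E(R_P) = R_f + β_P × MRP = 4.4% + 0.9971 × 7.3% = 11.68%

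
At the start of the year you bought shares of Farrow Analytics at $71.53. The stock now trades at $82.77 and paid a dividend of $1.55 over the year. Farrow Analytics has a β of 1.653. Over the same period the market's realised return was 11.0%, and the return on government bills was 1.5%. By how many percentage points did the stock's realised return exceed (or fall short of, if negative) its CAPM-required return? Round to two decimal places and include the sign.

Realised HPR = (P1 + D1 − P0) / P0 = (82.77 + 1.55 − 71.53) / 71.53 = 12.79 / 71.53 = 17.8806%
MRP = 11.0% − 1.5% = 9.50%
CAPM required = R_f + β·MRP = 1.5% + 1.653 × 9.5% = 17.2035%
α = realised − required = 17.8806% − 17.2035% = +0.68%

+0.68%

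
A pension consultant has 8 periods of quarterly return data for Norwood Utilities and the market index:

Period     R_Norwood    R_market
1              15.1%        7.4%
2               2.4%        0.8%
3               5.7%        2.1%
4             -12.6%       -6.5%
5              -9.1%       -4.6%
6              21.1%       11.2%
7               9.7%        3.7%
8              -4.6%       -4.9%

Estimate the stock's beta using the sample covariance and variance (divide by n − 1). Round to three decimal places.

1.858

Mean R_i = (15.1 + 2.4 + 5.7 − 12.6 − 9.1 + 21.1 + 9.7 − 4.6) / 8 = 3.4625%
Mean R_m = (7.4 + 0.8 + 2.1 − 6.5 − 4.6 + 11.2 + 3.7 − 4.9) / 8 = 1.1500%
Σ(R_i − R̄_i)(R_m − R̄_m) = 512.2850  ⇒  Cov = 512.2850 / 7 = 73.1836
Σ(R_m − R̄_m)² = 275.7800  ⇒  Var(R_m) = 275.7800 / 7 = 39.3971
β = Cov / Var(R_m) = 73.1836 / 39.3971 = 1.8576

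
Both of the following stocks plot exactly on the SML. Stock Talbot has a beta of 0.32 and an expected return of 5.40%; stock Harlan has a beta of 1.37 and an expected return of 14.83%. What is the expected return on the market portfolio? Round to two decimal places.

Both satisfy E(R) = R_f + β·MRP, so the slope of the SML is
MRP = (14.83% − 5.40%) / (1.37 − 0.32) = 9.43% / 1.05 = 8.9810%
R_f = E(R_Talbot) − β_Talbot·MRP = 5.40% − 0.32 × 8.9810% = 2.5261%
E(R_m) = R_f + MRP = 2.5261% + 8.9810% = 11.51%

11.51%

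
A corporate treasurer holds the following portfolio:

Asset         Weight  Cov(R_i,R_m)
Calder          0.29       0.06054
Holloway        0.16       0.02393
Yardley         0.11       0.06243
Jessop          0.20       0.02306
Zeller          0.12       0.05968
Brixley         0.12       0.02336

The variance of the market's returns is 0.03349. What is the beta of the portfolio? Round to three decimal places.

1.279

β_Calder = 0.06054 / 0.03349 = 1.8077
β_Holloway = 0.02393 / 0.03349 = 0.7145
β_Yardley = 0.06243 / 0.03349 = 1.8641
β_Jessop = 0.02306 / 0.03349 = 0.6886
β_Zeller = 0.05968 / 0.03349 = 1.7820
β_Brixley = 0.02336 / 0.03349 = 0.6975
β_P = Σ w_i β_i = 0.29×1.8077 + 0.16×0.7145 + 0.11×1.8641 + 0.20×0.6886 + 0.12×1.7820 + 0.12×0.6975 = 1.2789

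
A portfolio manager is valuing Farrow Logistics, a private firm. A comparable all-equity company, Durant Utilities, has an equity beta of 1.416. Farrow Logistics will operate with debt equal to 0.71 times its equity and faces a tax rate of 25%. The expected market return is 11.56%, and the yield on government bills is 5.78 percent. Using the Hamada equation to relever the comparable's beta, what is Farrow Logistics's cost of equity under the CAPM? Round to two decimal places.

β_L = β_U × [1 + (1 − t)(D/E)] = 1.416 × [1 + (1 − 0.25) × 0.71]
    = 1.416 × [1 + 0.75 × 0.71] = 1.416 × 1.5325 = 2.1700
MRP = 11.56% − 5.78% = 5.78%
E(R) = R_f + β_L × MRP = 5.78% + 2.1700 × 5.78% = 18.32%

18.32%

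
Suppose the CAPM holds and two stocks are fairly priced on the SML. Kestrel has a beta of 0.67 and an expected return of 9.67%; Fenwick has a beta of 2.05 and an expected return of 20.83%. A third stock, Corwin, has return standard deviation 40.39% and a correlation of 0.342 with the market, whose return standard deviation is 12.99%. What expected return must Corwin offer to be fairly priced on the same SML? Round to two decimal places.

MRP = (20.83% − 9.67%) / (2.05 − 0.67) = 8.0870%
R_f = 9.67% − 0.67 × 8.0870% = 4.2517%
β_Corwin = ρ·σ_i/σ_m = 0.342 × 40.39 / 12.99 = 1.0634
E(R_Corwin) = R_f + β × MRP = 4.2517% + 1.0634 × 8.0870% = 12.85%

12.85%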